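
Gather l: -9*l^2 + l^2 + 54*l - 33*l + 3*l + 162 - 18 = -8*l^2 + 24*l + 144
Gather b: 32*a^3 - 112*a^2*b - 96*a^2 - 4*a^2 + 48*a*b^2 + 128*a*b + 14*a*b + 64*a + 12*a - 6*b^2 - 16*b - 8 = 32*a^3 - 100*a^2 + 76*a + b^2*(48*a - 6) + b*(-112*a^2 + 142*a - 16) - 8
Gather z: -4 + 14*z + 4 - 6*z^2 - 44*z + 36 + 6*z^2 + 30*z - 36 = 0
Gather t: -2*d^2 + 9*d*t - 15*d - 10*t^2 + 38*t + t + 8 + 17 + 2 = -2*d^2 - 15*d - 10*t^2 + t*(9*d + 39) + 27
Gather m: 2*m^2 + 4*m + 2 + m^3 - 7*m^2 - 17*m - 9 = m^3 - 5*m^2 - 13*m - 7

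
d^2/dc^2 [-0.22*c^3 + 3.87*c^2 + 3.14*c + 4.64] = 7.74 - 1.32*c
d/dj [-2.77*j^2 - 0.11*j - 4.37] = -5.54*j - 0.11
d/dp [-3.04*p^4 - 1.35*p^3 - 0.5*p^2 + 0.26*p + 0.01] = -12.16*p^3 - 4.05*p^2 - 1.0*p + 0.26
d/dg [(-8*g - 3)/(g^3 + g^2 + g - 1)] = (16*g^3 + 17*g^2 + 6*g + 11)/(g^6 + 2*g^5 + 3*g^4 - g^2 - 2*g + 1)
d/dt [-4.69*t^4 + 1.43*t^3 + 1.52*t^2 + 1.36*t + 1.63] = -18.76*t^3 + 4.29*t^2 + 3.04*t + 1.36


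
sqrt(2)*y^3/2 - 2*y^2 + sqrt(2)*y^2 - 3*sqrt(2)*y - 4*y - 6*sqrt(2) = (y + 2)*(y - 3*sqrt(2))*(sqrt(2)*y/2 + 1)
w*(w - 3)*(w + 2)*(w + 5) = w^4 + 4*w^3 - 11*w^2 - 30*w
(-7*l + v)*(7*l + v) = -49*l^2 + v^2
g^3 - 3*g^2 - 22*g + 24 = (g - 6)*(g - 1)*(g + 4)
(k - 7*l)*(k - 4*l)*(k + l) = k^3 - 10*k^2*l + 17*k*l^2 + 28*l^3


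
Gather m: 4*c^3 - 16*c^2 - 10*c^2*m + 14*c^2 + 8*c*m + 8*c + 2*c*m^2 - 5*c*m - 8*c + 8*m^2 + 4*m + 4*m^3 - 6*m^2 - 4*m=4*c^3 - 2*c^2 + 4*m^3 + m^2*(2*c + 2) + m*(-10*c^2 + 3*c)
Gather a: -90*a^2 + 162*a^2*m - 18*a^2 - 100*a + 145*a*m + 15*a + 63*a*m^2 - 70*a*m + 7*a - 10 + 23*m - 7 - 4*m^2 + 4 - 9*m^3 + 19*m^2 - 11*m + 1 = a^2*(162*m - 108) + a*(63*m^2 + 75*m - 78) - 9*m^3 + 15*m^2 + 12*m - 12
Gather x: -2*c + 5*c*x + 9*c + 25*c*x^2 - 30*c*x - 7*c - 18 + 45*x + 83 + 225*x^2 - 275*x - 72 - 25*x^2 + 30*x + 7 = x^2*(25*c + 200) + x*(-25*c - 200)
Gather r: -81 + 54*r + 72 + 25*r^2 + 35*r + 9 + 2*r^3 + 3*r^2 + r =2*r^3 + 28*r^2 + 90*r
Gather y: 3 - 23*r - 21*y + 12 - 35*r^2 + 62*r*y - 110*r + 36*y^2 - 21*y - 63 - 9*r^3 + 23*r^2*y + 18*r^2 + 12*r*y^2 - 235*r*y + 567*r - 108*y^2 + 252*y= -9*r^3 - 17*r^2 + 434*r + y^2*(12*r - 72) + y*(23*r^2 - 173*r + 210) - 48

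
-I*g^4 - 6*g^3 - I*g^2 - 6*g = g*(g - 6*I)*(g - I)*(-I*g + 1)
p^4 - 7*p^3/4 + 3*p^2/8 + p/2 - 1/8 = (p - 1)^2*(p - 1/4)*(p + 1/2)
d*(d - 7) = d^2 - 7*d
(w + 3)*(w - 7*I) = w^2 + 3*w - 7*I*w - 21*I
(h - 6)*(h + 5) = h^2 - h - 30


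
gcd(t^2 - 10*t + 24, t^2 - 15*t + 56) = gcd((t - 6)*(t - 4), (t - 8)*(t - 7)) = 1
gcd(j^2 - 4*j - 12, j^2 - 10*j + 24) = j - 6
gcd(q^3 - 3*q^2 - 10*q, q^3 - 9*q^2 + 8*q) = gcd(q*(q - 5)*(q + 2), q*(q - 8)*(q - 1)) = q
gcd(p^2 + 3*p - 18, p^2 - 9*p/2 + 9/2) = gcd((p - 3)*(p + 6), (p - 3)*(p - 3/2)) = p - 3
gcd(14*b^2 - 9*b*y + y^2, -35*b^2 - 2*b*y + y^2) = -7*b + y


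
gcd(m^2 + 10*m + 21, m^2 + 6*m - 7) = m + 7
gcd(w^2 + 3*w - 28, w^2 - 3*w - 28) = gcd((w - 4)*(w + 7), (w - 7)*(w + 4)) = 1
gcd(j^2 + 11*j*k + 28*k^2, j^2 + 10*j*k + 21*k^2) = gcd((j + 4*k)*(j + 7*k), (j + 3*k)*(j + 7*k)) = j + 7*k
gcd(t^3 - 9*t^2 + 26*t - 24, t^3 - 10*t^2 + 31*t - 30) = t^2 - 5*t + 6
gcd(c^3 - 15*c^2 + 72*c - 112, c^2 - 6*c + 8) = c - 4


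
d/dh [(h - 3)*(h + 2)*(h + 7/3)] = 3*h^2 + 8*h/3 - 25/3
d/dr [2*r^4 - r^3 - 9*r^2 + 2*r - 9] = 8*r^3 - 3*r^2 - 18*r + 2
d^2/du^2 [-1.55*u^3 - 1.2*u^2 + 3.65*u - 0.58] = -9.3*u - 2.4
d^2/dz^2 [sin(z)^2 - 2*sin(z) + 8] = 2*sin(z) + 2*cos(2*z)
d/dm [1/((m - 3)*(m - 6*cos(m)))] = ((3 - m)*(m - 6*cos(m)) - (m - 3)^2*(6*sin(m) + 1))/((m - 3)^3*(m - 6*cos(m))^2)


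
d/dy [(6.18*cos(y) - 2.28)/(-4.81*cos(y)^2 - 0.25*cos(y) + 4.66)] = (-29.7258*cos(y)^2 + 21.9336*cos(y) - 28.2288)*sin(y)/(23.1361*cos(y)^4 + 2.405*cos(y)^3 - 44.7667*cos(y)^2 - 2.33*cos(y) + 21.7156)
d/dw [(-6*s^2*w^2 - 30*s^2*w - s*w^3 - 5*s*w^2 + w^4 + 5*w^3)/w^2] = 30*s^2/w^2 - s + 2*w + 5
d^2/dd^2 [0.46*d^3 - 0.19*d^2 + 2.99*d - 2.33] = 2.76*d - 0.38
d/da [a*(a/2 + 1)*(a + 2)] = (a/2 + 1)*(3*a + 2)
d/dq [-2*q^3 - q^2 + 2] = 2*q*(-3*q - 1)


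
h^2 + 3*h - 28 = (h - 4)*(h + 7)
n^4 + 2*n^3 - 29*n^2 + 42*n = n*(n - 3)*(n - 2)*(n + 7)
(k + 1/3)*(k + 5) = k^2 + 16*k/3 + 5/3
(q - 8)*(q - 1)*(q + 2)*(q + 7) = q^4 - 59*q^2 - 54*q + 112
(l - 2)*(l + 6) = l^2 + 4*l - 12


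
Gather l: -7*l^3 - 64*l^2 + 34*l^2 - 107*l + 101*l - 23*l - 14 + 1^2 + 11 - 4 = -7*l^3 - 30*l^2 - 29*l - 6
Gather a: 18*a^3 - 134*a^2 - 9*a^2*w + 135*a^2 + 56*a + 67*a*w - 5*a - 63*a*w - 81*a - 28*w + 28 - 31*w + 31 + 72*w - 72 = 18*a^3 + a^2*(1 - 9*w) + a*(4*w - 30) + 13*w - 13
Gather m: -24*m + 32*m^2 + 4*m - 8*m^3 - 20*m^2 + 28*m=-8*m^3 + 12*m^2 + 8*m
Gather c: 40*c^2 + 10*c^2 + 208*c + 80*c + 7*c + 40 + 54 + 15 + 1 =50*c^2 + 295*c + 110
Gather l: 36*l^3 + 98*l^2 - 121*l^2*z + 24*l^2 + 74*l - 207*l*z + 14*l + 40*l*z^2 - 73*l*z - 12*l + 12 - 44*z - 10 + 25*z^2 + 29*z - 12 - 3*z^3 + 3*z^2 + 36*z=36*l^3 + l^2*(122 - 121*z) + l*(40*z^2 - 280*z + 76) - 3*z^3 + 28*z^2 + 21*z - 10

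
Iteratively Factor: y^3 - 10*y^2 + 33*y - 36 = (y - 3)*(y^2 - 7*y + 12) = (y - 4)*(y - 3)*(y - 3)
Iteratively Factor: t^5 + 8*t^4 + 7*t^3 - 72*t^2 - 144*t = (t)*(t^4 + 8*t^3 + 7*t^2 - 72*t - 144) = t*(t - 3)*(t^3 + 11*t^2 + 40*t + 48) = t*(t - 3)*(t + 3)*(t^2 + 8*t + 16) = t*(t - 3)*(t + 3)*(t + 4)*(t + 4)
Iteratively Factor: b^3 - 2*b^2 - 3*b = (b)*(b^2 - 2*b - 3) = b*(b + 1)*(b - 3)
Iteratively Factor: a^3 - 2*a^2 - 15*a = (a - 5)*(a^2 + 3*a) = a*(a - 5)*(a + 3)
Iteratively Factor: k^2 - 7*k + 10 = (k - 2)*(k - 5)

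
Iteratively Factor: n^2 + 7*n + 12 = (n + 4)*(n + 3)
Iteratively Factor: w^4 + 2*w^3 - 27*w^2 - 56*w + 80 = (w - 5)*(w^3 + 7*w^2 + 8*w - 16) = (w - 5)*(w + 4)*(w^2 + 3*w - 4) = (w - 5)*(w - 1)*(w + 4)*(w + 4)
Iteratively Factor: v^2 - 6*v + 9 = (v - 3)*(v - 3)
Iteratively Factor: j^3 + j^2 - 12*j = (j + 4)*(j^2 - 3*j) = (j - 3)*(j + 4)*(j)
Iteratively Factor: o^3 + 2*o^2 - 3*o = (o + 3)*(o^2 - o) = o*(o + 3)*(o - 1)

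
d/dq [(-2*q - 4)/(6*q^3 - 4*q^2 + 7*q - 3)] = 2*(12*q^3 + 32*q^2 - 16*q + 17)/(36*q^6 - 48*q^5 + 100*q^4 - 92*q^3 + 73*q^2 - 42*q + 9)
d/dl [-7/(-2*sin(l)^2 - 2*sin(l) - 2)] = -7*(2*sin(l) + 1)*cos(l)/(2*(sin(l)^2 + sin(l) + 1)^2)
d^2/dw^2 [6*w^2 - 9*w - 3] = 12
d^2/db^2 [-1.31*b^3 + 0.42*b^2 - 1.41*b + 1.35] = 0.84 - 7.86*b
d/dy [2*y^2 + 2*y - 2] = 4*y + 2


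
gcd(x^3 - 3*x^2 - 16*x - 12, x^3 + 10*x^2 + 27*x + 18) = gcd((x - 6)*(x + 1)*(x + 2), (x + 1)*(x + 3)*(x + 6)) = x + 1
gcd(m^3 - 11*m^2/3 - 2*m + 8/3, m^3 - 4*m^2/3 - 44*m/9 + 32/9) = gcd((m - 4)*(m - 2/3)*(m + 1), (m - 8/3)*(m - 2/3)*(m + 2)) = m - 2/3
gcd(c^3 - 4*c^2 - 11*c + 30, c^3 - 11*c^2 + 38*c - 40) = c^2 - 7*c + 10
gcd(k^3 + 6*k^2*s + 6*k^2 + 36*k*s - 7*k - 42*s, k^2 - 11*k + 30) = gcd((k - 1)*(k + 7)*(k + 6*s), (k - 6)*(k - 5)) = 1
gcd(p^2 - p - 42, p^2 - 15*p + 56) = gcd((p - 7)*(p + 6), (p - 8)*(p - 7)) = p - 7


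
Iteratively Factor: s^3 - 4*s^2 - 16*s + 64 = (s + 4)*(s^2 - 8*s + 16) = (s - 4)*(s + 4)*(s - 4)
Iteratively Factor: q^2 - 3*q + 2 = (q - 2)*(q - 1)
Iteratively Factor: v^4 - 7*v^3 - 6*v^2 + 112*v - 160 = (v + 4)*(v^3 - 11*v^2 + 38*v - 40) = (v - 4)*(v + 4)*(v^2 - 7*v + 10) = (v - 5)*(v - 4)*(v + 4)*(v - 2)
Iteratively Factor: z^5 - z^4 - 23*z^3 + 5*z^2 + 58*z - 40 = (z - 5)*(z^4 + 4*z^3 - 3*z^2 - 10*z + 8) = (z - 5)*(z + 2)*(z^3 + 2*z^2 - 7*z + 4) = (z - 5)*(z - 1)*(z + 2)*(z^2 + 3*z - 4) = (z - 5)*(z - 1)*(z + 2)*(z + 4)*(z - 1)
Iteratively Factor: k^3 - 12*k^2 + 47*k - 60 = (k - 3)*(k^2 - 9*k + 20) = (k - 4)*(k - 3)*(k - 5)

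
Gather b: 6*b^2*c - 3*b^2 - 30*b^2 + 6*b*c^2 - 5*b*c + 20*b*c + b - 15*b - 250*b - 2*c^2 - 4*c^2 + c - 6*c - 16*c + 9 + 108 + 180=b^2*(6*c - 33) + b*(6*c^2 + 15*c - 264) - 6*c^2 - 21*c + 297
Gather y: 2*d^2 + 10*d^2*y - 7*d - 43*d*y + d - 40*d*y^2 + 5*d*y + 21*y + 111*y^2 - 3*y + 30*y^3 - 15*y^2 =2*d^2 - 6*d + 30*y^3 + y^2*(96 - 40*d) + y*(10*d^2 - 38*d + 18)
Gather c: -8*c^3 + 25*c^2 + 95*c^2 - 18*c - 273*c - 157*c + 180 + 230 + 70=-8*c^3 + 120*c^2 - 448*c + 480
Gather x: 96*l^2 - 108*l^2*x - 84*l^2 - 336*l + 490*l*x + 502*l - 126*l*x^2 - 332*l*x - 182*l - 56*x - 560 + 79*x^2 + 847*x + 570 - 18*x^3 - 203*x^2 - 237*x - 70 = 12*l^2 - 16*l - 18*x^3 + x^2*(-126*l - 124) + x*(-108*l^2 + 158*l + 554) - 60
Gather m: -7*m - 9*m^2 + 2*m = -9*m^2 - 5*m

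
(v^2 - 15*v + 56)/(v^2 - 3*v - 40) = (v - 7)/(v + 5)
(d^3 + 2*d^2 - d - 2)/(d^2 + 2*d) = d - 1/d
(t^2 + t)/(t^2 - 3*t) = (t + 1)/(t - 3)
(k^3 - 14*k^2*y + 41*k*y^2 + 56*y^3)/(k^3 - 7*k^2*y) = 1 - 7*y/k - 8*y^2/k^2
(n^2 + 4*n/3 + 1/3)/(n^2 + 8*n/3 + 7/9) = 3*(n + 1)/(3*n + 7)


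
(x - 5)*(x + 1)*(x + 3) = x^3 - x^2 - 17*x - 15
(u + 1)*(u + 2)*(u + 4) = u^3 + 7*u^2 + 14*u + 8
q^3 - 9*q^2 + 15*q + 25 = (q - 5)^2*(q + 1)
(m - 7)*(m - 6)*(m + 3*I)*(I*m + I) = I*m^4 - 3*m^3 - 12*I*m^3 + 36*m^2 + 29*I*m^2 - 87*m + 42*I*m - 126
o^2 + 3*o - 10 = (o - 2)*(o + 5)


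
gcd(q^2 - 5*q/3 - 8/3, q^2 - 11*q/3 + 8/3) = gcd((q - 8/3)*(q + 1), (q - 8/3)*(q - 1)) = q - 8/3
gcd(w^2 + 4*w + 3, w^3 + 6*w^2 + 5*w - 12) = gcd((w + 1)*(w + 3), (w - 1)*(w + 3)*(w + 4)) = w + 3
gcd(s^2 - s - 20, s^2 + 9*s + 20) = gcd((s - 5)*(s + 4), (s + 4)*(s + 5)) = s + 4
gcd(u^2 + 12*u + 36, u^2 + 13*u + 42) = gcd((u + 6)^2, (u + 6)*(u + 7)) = u + 6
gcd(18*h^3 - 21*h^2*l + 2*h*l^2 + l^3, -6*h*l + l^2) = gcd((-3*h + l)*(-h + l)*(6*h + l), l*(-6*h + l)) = 1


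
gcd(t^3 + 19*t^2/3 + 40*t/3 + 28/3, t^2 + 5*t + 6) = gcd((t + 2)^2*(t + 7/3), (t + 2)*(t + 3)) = t + 2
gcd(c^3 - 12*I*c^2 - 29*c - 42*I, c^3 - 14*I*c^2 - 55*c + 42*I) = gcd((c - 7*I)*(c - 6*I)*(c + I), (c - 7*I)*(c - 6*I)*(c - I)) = c^2 - 13*I*c - 42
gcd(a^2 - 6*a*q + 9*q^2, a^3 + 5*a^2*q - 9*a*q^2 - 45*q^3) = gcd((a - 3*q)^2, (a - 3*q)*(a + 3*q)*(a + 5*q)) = -a + 3*q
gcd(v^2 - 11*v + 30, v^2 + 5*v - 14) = 1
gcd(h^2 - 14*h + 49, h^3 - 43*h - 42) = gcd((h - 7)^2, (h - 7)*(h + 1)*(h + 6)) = h - 7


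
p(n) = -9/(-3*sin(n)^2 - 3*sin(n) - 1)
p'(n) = -9*(6*sin(n)*cos(n) + 3*cos(n))/(-3*sin(n)^2 - 3*sin(n) - 1)^2 = -27*(2*sin(n) + 1)*cos(n)/(3*sin(n)^2 + 3*sin(n) + 1)^2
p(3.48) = 26.89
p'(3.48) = 76.40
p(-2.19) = 16.47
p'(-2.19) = -32.99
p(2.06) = 1.50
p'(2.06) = 0.98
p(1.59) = 1.29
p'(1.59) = 0.03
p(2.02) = 1.47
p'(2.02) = 0.87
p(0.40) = 3.43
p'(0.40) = -6.43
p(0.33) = 3.94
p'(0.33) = -8.05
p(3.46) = 25.36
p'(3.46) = 76.14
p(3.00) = 6.07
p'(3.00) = 15.58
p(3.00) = 6.07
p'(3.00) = 15.58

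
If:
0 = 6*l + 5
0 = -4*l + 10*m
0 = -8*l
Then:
No Solution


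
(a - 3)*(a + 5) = a^2 + 2*a - 15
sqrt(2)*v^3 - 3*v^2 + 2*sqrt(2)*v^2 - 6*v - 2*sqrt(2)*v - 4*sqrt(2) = (v + 2)*(v - 2*sqrt(2))*(sqrt(2)*v + 1)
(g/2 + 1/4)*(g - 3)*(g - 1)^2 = g^4/2 - 9*g^3/4 + 9*g^2/4 + g/4 - 3/4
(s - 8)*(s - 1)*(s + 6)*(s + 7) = s^4 + 4*s^3 - 67*s^2 - 274*s + 336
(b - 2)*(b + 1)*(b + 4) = b^3 + 3*b^2 - 6*b - 8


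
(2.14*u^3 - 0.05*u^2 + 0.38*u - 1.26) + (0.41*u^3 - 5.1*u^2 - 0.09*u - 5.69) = 2.55*u^3 - 5.15*u^2 + 0.29*u - 6.95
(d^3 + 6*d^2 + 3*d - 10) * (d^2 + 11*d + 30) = d^5 + 17*d^4 + 99*d^3 + 203*d^2 - 20*d - 300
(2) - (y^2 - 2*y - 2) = -y^2 + 2*y + 4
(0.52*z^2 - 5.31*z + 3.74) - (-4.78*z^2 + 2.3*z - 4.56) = 5.3*z^2 - 7.61*z + 8.3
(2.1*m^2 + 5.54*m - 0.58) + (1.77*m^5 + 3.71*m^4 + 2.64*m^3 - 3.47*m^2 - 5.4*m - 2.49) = 1.77*m^5 + 3.71*m^4 + 2.64*m^3 - 1.37*m^2 + 0.14*m - 3.07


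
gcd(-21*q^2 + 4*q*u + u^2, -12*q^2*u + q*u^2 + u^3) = 3*q - u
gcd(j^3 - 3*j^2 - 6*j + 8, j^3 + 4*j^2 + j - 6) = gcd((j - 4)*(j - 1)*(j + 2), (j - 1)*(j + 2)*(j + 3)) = j^2 + j - 2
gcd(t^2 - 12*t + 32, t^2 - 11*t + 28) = t - 4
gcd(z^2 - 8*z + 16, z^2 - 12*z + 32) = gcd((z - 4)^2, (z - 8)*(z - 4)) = z - 4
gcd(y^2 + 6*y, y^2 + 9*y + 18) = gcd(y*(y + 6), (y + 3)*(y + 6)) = y + 6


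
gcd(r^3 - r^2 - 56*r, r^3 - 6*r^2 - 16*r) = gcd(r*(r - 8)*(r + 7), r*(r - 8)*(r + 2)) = r^2 - 8*r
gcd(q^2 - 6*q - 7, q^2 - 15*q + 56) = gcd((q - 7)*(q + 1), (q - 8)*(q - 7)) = q - 7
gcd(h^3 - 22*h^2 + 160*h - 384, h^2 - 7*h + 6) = h - 6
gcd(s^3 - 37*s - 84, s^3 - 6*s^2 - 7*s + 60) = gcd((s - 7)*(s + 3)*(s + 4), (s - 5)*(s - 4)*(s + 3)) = s + 3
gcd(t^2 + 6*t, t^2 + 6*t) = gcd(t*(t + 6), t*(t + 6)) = t^2 + 6*t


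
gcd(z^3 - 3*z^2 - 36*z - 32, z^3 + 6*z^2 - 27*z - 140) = z + 4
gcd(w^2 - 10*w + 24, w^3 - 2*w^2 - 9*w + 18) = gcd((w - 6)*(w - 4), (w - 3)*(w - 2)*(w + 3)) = 1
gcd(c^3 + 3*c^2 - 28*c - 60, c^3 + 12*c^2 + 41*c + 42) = c + 2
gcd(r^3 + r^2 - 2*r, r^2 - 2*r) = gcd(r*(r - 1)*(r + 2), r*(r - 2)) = r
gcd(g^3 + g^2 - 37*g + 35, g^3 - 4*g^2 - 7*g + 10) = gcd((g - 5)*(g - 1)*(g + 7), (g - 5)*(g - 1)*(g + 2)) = g^2 - 6*g + 5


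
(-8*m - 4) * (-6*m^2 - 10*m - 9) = 48*m^3 + 104*m^2 + 112*m + 36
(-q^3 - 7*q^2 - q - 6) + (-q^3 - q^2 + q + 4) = -2*q^3 - 8*q^2 - 2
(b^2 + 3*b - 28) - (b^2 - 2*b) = 5*b - 28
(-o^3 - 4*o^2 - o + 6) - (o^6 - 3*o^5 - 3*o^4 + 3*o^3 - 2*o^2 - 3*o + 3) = -o^6 + 3*o^5 + 3*o^4 - 4*o^3 - 2*o^2 + 2*o + 3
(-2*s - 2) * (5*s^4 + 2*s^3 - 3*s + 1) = -10*s^5 - 14*s^4 - 4*s^3 + 6*s^2 + 4*s - 2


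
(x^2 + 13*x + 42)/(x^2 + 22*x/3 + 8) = 3*(x + 7)/(3*x + 4)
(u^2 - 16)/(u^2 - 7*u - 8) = (16 - u^2)/(-u^2 + 7*u + 8)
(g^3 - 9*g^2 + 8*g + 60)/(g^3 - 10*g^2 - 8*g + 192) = (g^2 - 3*g - 10)/(g^2 - 4*g - 32)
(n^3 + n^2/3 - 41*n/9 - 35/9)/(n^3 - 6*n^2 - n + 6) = (9*n^2 - 6*n - 35)/(9*(n^2 - 7*n + 6))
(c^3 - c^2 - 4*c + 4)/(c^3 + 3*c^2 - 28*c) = (c^3 - c^2 - 4*c + 4)/(c*(c^2 + 3*c - 28))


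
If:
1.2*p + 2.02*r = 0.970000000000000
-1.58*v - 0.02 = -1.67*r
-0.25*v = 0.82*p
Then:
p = -0.19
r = 0.59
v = 0.61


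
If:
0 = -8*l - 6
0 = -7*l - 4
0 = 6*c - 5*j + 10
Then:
No Solution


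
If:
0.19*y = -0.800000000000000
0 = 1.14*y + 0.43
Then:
No Solution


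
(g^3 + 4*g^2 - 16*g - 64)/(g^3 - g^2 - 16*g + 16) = (g + 4)/(g - 1)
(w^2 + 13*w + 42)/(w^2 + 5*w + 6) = (w^2 + 13*w + 42)/(w^2 + 5*w + 6)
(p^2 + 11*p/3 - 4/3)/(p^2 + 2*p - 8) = (p - 1/3)/(p - 2)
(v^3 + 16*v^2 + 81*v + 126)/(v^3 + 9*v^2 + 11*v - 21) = (v + 6)/(v - 1)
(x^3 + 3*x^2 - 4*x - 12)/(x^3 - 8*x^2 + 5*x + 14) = (x^2 + 5*x + 6)/(x^2 - 6*x - 7)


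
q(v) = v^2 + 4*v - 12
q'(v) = 2*v + 4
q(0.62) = -9.14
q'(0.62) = 5.24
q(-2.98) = -15.04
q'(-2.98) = -1.96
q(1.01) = -6.94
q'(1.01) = 6.02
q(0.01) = -11.96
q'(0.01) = 4.02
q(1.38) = -4.58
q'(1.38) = 6.76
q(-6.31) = 2.58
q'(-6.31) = -8.62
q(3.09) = 9.91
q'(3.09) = 10.18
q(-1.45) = -15.70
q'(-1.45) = 1.10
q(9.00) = 105.00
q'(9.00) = 22.00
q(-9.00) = 33.00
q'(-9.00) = -14.00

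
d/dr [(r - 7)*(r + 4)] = 2*r - 3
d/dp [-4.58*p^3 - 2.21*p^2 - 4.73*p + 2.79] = -13.74*p^2 - 4.42*p - 4.73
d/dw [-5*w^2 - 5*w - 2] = -10*w - 5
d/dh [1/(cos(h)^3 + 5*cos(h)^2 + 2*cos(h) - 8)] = (3*cos(h)^2 + 10*cos(h) + 2)*sin(h)/(cos(h)^3 + 5*cos(h)^2 + 2*cos(h) - 8)^2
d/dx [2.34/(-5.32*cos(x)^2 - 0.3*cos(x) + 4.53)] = -(24.8976*cos(x) + 0.702)*sin(x)/(5.32*cos(x)^2 + 0.3*cos(x) - 4.53)^2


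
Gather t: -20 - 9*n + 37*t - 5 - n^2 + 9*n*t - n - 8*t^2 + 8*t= -n^2 - 10*n - 8*t^2 + t*(9*n + 45) - 25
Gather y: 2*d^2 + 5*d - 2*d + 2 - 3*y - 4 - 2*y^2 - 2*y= 2*d^2 + 3*d - 2*y^2 - 5*y - 2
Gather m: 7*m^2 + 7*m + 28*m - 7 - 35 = 7*m^2 + 35*m - 42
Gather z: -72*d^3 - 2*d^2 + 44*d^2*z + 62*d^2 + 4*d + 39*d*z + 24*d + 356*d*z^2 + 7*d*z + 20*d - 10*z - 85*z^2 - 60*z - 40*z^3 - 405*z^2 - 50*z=-72*d^3 + 60*d^2 + 48*d - 40*z^3 + z^2*(356*d - 490) + z*(44*d^2 + 46*d - 120)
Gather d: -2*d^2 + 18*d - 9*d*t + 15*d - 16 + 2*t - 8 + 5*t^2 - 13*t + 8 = -2*d^2 + d*(33 - 9*t) + 5*t^2 - 11*t - 16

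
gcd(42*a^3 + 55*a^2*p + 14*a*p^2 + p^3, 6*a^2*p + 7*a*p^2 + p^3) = 6*a^2 + 7*a*p + p^2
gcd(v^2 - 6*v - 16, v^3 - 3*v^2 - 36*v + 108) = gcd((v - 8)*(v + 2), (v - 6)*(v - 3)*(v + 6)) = 1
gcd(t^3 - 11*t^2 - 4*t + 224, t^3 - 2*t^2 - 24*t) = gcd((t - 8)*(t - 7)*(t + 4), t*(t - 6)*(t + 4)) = t + 4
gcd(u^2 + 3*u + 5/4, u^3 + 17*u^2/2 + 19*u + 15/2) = u + 1/2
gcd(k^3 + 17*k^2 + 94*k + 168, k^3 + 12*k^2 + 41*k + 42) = k + 7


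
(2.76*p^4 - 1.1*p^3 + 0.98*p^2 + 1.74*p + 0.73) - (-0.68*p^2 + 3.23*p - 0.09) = 2.76*p^4 - 1.1*p^3 + 1.66*p^2 - 1.49*p + 0.82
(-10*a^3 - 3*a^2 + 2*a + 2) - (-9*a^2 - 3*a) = -10*a^3 + 6*a^2 + 5*a + 2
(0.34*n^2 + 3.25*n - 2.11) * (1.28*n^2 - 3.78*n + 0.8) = 0.4352*n^4 + 2.8748*n^3 - 14.7138*n^2 + 10.5758*n - 1.688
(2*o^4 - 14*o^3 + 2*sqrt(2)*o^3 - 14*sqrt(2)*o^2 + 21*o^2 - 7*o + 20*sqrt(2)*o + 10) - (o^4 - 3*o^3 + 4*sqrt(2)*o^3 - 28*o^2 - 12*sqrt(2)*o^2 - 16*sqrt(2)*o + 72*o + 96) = o^4 - 11*o^3 - 2*sqrt(2)*o^3 - 2*sqrt(2)*o^2 + 49*o^2 - 79*o + 36*sqrt(2)*o - 86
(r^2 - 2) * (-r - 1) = -r^3 - r^2 + 2*r + 2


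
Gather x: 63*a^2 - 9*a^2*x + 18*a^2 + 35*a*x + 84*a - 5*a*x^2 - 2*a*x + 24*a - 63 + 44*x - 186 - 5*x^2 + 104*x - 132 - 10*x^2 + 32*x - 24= 81*a^2 + 108*a + x^2*(-5*a - 15) + x*(-9*a^2 + 33*a + 180) - 405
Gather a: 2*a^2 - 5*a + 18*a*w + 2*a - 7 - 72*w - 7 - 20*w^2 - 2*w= 2*a^2 + a*(18*w - 3) - 20*w^2 - 74*w - 14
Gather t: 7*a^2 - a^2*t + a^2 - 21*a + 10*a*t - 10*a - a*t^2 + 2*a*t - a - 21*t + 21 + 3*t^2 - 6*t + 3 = 8*a^2 - 32*a + t^2*(3 - a) + t*(-a^2 + 12*a - 27) + 24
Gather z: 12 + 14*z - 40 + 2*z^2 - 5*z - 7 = 2*z^2 + 9*z - 35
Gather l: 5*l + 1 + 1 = 5*l + 2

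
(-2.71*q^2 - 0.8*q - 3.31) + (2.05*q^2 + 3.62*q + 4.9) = -0.66*q^2 + 2.82*q + 1.59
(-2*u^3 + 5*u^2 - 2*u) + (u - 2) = -2*u^3 + 5*u^2 - u - 2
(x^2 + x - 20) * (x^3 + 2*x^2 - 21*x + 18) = x^5 + 3*x^4 - 39*x^3 - 43*x^2 + 438*x - 360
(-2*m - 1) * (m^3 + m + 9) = -2*m^4 - m^3 - 2*m^2 - 19*m - 9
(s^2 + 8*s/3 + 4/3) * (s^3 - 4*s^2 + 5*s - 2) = s^5 - 4*s^4/3 - 13*s^3/3 + 6*s^2 + 4*s/3 - 8/3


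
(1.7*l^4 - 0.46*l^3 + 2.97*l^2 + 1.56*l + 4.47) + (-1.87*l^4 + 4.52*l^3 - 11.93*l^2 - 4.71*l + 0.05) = -0.17*l^4 + 4.06*l^3 - 8.96*l^2 - 3.15*l + 4.52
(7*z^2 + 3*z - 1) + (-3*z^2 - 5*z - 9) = 4*z^2 - 2*z - 10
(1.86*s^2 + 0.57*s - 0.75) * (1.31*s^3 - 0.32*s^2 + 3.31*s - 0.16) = 2.4366*s^5 + 0.1515*s^4 + 4.9917*s^3 + 1.8291*s^2 - 2.5737*s + 0.12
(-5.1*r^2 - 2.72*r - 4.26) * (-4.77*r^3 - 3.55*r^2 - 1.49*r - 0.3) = 24.327*r^5 + 31.0794*r^4 + 37.5752*r^3 + 20.7058*r^2 + 7.1634*r + 1.278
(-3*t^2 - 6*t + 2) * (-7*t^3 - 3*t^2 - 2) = 21*t^5 + 51*t^4 + 4*t^3 + 12*t - 4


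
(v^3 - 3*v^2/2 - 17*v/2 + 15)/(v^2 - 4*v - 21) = (v^2 - 9*v/2 + 5)/(v - 7)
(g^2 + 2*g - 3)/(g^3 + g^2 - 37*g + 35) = (g + 3)/(g^2 + 2*g - 35)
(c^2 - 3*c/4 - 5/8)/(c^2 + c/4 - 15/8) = (2*c + 1)/(2*c + 3)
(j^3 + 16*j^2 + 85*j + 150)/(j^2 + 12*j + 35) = (j^2 + 11*j + 30)/(j + 7)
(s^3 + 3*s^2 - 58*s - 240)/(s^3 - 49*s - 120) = (s + 6)/(s + 3)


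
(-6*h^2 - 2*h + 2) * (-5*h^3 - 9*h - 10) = 30*h^5 + 10*h^4 + 44*h^3 + 78*h^2 + 2*h - 20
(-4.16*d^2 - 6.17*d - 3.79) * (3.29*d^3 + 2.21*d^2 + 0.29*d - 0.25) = -13.6864*d^5 - 29.4929*d^4 - 27.3112*d^3 - 9.1252*d^2 + 0.4434*d + 0.9475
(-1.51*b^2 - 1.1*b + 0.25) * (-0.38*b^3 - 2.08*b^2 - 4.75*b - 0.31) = 0.5738*b^5 + 3.5588*b^4 + 9.3655*b^3 + 5.1731*b^2 - 0.8465*b - 0.0775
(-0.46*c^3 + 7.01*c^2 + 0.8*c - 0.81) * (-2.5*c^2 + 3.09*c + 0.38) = 1.15*c^5 - 18.9464*c^4 + 19.4861*c^3 + 7.1608*c^2 - 2.1989*c - 0.3078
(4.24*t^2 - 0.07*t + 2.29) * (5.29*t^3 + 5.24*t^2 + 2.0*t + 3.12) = 22.4296*t^5 + 21.8473*t^4 + 20.2273*t^3 + 25.0884*t^2 + 4.3616*t + 7.1448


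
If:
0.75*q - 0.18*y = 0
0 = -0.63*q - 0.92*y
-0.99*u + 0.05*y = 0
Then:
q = 0.00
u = 0.00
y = 0.00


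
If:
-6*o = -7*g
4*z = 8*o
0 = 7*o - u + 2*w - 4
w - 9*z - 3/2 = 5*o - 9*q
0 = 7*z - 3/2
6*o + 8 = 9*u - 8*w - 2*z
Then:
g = 9/98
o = 3/28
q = 37/2520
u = 309/70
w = 1073/280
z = 3/14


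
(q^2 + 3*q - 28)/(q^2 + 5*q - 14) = (q - 4)/(q - 2)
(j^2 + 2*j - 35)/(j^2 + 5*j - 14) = (j - 5)/(j - 2)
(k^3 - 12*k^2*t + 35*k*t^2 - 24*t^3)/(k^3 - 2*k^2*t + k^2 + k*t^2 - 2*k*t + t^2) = (-k^2 + 11*k*t - 24*t^2)/(-k^2 + k*t - k + t)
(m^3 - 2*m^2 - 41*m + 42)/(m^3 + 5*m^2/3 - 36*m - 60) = 3*(m^2 - 8*m + 7)/(3*m^2 - 13*m - 30)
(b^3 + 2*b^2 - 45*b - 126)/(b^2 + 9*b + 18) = b - 7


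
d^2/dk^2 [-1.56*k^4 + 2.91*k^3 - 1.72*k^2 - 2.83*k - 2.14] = -18.72*k^2 + 17.46*k - 3.44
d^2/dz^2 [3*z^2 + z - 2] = 6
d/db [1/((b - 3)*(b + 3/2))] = 2*(3 - 4*b)/(4*b^4 - 12*b^3 - 27*b^2 + 54*b + 81)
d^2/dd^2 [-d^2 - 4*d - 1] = -2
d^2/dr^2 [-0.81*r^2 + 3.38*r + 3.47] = -1.62000000000000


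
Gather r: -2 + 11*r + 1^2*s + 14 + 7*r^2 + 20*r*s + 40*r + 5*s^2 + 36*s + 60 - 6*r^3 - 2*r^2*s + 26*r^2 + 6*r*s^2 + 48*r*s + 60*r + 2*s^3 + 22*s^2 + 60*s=-6*r^3 + r^2*(33 - 2*s) + r*(6*s^2 + 68*s + 111) + 2*s^3 + 27*s^2 + 97*s + 72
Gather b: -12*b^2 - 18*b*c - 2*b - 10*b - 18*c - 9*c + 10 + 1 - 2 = -12*b^2 + b*(-18*c - 12) - 27*c + 9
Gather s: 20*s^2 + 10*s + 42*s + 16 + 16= 20*s^2 + 52*s + 32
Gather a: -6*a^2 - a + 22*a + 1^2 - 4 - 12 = -6*a^2 + 21*a - 15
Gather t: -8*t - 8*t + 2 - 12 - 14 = -16*t - 24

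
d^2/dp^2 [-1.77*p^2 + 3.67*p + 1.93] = -3.54000000000000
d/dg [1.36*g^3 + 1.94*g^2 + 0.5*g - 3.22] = 4.08*g^2 + 3.88*g + 0.5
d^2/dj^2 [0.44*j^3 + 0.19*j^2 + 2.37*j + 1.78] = 2.64*j + 0.38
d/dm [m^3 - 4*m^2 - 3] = m*(3*m - 8)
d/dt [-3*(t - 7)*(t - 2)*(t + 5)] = -9*t^2 + 24*t + 93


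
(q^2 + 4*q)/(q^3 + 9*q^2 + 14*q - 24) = q/(q^2 + 5*q - 6)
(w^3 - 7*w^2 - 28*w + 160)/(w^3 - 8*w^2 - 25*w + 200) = (w - 4)/(w - 5)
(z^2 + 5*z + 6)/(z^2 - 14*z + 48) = (z^2 + 5*z + 6)/(z^2 - 14*z + 48)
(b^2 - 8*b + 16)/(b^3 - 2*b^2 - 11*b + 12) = (b - 4)/(b^2 + 2*b - 3)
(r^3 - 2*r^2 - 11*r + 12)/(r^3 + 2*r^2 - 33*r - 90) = (r^2 - 5*r + 4)/(r^2 - r - 30)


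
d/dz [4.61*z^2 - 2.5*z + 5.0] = 9.22*z - 2.5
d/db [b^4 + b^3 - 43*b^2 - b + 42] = 4*b^3 + 3*b^2 - 86*b - 1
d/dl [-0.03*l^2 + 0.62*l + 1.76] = 0.62 - 0.06*l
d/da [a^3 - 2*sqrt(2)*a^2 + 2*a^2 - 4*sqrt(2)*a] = 3*a^2 - 4*sqrt(2)*a + 4*a - 4*sqrt(2)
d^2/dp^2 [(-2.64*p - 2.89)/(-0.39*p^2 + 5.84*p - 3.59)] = ((28.581 - 6.1776*p)*(0.39*p^2 - 5.84*p + 3.59) + (0.78*p - 5.84)*(1.56*p - 11.68)*(2.64*p + 2.89))/(0.39*p^2 - 5.84*p + 3.59)^3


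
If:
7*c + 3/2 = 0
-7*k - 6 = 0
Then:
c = -3/14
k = -6/7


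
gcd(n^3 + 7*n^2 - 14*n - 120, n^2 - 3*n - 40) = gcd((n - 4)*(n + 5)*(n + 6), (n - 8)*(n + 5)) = n + 5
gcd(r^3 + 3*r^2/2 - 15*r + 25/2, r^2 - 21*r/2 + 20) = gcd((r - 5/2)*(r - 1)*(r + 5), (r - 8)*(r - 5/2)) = r - 5/2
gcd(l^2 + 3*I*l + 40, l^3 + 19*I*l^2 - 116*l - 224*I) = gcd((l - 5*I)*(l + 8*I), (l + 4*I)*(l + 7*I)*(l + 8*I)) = l + 8*I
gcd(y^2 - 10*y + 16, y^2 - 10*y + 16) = y^2 - 10*y + 16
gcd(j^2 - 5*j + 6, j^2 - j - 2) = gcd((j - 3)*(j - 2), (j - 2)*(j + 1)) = j - 2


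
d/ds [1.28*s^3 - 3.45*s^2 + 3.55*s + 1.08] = 3.84*s^2 - 6.9*s + 3.55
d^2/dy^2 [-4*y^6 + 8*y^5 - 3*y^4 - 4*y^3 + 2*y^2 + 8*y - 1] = -120*y^4 + 160*y^3 - 36*y^2 - 24*y + 4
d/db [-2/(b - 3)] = 2/(b - 3)^2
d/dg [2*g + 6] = 2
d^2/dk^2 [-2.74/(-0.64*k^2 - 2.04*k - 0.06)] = (-2.244608*k^2 - 7.154688*k + 2.74*(1.28*k + 2.04)*(2.56*k + 4.08) - 0.210432)/(0.64*k^2 + 2.04*k + 0.06)^3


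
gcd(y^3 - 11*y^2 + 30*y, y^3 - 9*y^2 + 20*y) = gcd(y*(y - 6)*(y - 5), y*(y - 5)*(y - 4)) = y^2 - 5*y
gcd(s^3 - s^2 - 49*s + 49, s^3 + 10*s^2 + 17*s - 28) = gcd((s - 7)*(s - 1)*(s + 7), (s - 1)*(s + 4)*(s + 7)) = s^2 + 6*s - 7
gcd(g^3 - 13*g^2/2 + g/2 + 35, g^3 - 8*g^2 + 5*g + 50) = g^2 - 3*g - 10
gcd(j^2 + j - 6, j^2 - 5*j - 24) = j + 3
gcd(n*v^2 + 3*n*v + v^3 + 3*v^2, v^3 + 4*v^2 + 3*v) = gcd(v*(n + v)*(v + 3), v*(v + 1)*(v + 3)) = v^2 + 3*v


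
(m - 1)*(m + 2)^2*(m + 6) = m^4 + 9*m^3 + 18*m^2 - 4*m - 24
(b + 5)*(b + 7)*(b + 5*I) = b^3 + 12*b^2 + 5*I*b^2 + 35*b + 60*I*b + 175*I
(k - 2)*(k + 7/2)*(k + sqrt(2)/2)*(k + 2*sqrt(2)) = k^4 + 3*k^3/2 + 5*sqrt(2)*k^3/2 - 5*k^2 + 15*sqrt(2)*k^2/4 - 35*sqrt(2)*k/2 + 3*k - 14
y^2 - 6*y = y*(y - 6)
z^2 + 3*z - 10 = (z - 2)*(z + 5)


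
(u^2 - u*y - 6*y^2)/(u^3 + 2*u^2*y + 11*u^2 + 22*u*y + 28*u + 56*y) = (u - 3*y)/(u^2 + 11*u + 28)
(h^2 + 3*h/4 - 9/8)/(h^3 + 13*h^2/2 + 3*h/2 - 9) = (h - 3/4)/(h^2 + 5*h - 6)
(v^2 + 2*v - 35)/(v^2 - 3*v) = (v^2 + 2*v - 35)/(v*(v - 3))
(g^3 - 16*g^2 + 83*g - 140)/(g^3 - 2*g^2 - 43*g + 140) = (g - 7)/(g + 7)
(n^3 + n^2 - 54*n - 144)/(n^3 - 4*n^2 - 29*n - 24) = (n + 6)/(n + 1)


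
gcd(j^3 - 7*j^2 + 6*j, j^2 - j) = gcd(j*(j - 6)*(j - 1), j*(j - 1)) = j^2 - j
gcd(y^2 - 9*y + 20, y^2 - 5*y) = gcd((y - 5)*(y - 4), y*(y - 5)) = y - 5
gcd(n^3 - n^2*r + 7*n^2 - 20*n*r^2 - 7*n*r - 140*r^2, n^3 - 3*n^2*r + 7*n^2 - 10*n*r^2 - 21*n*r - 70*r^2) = -n^2 + 5*n*r - 7*n + 35*r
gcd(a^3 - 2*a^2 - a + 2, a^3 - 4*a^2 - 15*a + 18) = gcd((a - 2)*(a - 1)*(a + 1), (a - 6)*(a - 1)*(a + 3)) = a - 1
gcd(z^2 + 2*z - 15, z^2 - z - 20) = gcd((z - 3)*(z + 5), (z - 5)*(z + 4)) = 1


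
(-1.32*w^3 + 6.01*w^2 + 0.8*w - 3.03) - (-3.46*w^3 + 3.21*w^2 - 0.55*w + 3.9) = 2.14*w^3 + 2.8*w^2 + 1.35*w - 6.93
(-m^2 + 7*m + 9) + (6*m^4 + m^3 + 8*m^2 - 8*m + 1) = 6*m^4 + m^3 + 7*m^2 - m + 10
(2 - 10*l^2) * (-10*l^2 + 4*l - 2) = 100*l^4 - 40*l^3 + 8*l - 4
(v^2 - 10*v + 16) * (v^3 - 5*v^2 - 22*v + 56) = v^5 - 15*v^4 + 44*v^3 + 196*v^2 - 912*v + 896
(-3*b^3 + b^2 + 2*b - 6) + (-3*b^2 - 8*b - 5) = -3*b^3 - 2*b^2 - 6*b - 11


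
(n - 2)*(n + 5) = n^2 + 3*n - 10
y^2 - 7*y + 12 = (y - 4)*(y - 3)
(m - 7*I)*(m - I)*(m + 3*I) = m^3 - 5*I*m^2 + 17*m - 21*I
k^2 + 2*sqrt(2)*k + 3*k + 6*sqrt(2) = (k + 3)*(k + 2*sqrt(2))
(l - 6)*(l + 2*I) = l^2 - 6*l + 2*I*l - 12*I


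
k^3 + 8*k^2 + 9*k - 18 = (k - 1)*(k + 3)*(k + 6)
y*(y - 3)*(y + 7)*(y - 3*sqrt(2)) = y^4 - 3*sqrt(2)*y^3 + 4*y^3 - 21*y^2 - 12*sqrt(2)*y^2 + 63*sqrt(2)*y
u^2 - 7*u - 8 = (u - 8)*(u + 1)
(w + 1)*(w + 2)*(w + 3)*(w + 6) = w^4 + 12*w^3 + 47*w^2 + 72*w + 36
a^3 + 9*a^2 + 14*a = a*(a + 2)*(a + 7)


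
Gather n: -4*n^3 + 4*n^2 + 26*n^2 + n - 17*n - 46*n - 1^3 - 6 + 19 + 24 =-4*n^3 + 30*n^2 - 62*n + 36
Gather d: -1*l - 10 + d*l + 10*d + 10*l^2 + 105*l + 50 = d*(l + 10) + 10*l^2 + 104*l + 40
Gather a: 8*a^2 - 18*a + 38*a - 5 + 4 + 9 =8*a^2 + 20*a + 8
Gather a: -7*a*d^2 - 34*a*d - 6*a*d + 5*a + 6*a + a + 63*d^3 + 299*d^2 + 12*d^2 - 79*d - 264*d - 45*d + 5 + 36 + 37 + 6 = a*(-7*d^2 - 40*d + 12) + 63*d^3 + 311*d^2 - 388*d + 84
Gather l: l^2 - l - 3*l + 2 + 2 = l^2 - 4*l + 4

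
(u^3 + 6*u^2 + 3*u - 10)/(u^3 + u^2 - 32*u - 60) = (u - 1)/(u - 6)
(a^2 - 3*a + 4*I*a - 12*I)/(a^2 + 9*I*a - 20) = (a - 3)/(a + 5*I)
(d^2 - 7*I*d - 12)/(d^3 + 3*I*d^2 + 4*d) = (d^2 - 7*I*d - 12)/(d*(d^2 + 3*I*d + 4))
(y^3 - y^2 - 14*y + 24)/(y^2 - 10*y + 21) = (y^2 + 2*y - 8)/(y - 7)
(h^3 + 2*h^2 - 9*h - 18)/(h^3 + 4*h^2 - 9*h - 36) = (h + 2)/(h + 4)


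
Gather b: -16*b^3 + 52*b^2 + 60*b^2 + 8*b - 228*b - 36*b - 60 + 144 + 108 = -16*b^3 + 112*b^2 - 256*b + 192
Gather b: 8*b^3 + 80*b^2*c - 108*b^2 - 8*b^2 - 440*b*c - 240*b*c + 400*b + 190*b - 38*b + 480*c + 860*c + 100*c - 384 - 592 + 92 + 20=8*b^3 + b^2*(80*c - 116) + b*(552 - 680*c) + 1440*c - 864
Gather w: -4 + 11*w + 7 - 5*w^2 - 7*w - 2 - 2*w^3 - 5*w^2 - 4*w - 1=-2*w^3 - 10*w^2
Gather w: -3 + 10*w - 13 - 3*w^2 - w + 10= -3*w^2 + 9*w - 6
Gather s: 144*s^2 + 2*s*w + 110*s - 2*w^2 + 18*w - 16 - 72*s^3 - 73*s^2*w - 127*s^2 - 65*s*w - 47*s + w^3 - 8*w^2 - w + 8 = -72*s^3 + s^2*(17 - 73*w) + s*(63 - 63*w) + w^3 - 10*w^2 + 17*w - 8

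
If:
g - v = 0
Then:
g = v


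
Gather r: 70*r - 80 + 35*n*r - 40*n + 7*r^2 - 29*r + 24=-40*n + 7*r^2 + r*(35*n + 41) - 56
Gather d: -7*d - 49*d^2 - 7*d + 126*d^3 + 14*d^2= 126*d^3 - 35*d^2 - 14*d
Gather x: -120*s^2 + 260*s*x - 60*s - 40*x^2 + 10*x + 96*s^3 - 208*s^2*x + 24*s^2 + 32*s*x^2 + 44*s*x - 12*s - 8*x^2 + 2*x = 96*s^3 - 96*s^2 - 72*s + x^2*(32*s - 48) + x*(-208*s^2 + 304*s + 12)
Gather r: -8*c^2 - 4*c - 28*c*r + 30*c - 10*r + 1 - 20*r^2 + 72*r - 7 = -8*c^2 + 26*c - 20*r^2 + r*(62 - 28*c) - 6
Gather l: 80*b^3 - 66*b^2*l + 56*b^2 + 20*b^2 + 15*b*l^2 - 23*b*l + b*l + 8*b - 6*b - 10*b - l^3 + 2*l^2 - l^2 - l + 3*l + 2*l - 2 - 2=80*b^3 + 76*b^2 - 8*b - l^3 + l^2*(15*b + 1) + l*(-66*b^2 - 22*b + 4) - 4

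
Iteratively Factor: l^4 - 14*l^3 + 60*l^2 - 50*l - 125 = (l - 5)*(l^3 - 9*l^2 + 15*l + 25) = (l - 5)^2*(l^2 - 4*l - 5) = (l - 5)^3*(l + 1)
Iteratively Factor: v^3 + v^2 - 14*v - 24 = (v + 3)*(v^2 - 2*v - 8) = (v - 4)*(v + 3)*(v + 2)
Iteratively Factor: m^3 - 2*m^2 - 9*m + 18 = (m - 3)*(m^2 + m - 6) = (m - 3)*(m + 3)*(m - 2)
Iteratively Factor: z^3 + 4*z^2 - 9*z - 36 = (z + 3)*(z^2 + z - 12) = (z - 3)*(z + 3)*(z + 4)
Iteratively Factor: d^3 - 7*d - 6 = (d - 3)*(d^2 + 3*d + 2) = (d - 3)*(d + 2)*(d + 1)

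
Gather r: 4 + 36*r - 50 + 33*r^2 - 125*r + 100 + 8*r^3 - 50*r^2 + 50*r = 8*r^3 - 17*r^2 - 39*r + 54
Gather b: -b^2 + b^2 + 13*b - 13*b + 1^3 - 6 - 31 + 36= 0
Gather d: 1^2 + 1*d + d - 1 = 2*d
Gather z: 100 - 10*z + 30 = 130 - 10*z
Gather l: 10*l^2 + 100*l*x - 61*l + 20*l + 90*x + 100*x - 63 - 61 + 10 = 10*l^2 + l*(100*x - 41) + 190*x - 114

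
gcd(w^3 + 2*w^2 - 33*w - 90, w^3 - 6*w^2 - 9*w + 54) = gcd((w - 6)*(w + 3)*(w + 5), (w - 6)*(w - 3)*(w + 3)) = w^2 - 3*w - 18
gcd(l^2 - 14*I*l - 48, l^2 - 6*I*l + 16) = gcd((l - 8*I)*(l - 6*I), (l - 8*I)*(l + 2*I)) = l - 8*I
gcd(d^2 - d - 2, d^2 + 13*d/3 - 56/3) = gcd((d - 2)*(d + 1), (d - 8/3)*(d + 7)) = 1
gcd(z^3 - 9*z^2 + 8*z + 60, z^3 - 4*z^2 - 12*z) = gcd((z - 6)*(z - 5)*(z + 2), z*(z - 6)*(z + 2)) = z^2 - 4*z - 12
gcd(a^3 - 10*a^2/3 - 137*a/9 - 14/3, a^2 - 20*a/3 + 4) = a - 6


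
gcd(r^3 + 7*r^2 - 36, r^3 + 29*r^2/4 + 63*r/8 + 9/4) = r + 6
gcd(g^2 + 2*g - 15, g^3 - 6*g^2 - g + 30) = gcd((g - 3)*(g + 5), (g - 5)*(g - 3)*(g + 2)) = g - 3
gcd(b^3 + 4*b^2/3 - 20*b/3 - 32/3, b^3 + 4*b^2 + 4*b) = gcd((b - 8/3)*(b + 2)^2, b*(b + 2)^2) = b^2 + 4*b + 4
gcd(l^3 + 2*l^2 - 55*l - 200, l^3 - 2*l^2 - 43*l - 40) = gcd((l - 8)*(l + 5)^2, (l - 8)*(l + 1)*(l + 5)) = l^2 - 3*l - 40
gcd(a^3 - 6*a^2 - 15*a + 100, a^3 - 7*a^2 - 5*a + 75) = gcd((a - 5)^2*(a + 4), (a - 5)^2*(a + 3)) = a^2 - 10*a + 25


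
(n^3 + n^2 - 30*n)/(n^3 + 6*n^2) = (n - 5)/n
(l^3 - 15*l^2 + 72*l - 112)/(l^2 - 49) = (l^2 - 8*l + 16)/(l + 7)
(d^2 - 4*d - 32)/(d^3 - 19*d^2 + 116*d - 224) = (d + 4)/(d^2 - 11*d + 28)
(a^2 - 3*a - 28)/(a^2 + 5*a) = (a^2 - 3*a - 28)/(a*(a + 5))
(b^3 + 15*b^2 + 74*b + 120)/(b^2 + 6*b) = b + 9 + 20/b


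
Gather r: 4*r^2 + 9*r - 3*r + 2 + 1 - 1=4*r^2 + 6*r + 2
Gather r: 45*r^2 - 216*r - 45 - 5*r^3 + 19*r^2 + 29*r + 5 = -5*r^3 + 64*r^2 - 187*r - 40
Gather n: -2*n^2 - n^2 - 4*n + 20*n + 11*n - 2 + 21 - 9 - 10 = -3*n^2 + 27*n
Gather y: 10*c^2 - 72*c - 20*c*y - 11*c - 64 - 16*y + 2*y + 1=10*c^2 - 83*c + y*(-20*c - 14) - 63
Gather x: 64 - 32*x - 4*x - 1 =63 - 36*x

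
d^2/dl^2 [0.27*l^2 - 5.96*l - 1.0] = 0.540000000000000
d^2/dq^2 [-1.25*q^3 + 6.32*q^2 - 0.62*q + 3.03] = 12.64 - 7.5*q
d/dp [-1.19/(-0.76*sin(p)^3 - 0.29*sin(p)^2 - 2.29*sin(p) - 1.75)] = (-0.6902*sin(p) + 1.3566*cos(2*p) - 4.0817)*cos(p)/(0.76*sin(p)^3 + 0.29*sin(p)^2 + 2.29*sin(p) + 1.75)^2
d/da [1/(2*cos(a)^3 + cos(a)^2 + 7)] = 2*(3*cos(a) + 1)*sin(a)*cos(a)/(2*cos(a)^3 + cos(a)^2 + 7)^2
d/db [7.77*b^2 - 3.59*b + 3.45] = 15.54*b - 3.59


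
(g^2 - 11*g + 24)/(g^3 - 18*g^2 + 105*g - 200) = (g - 3)/(g^2 - 10*g + 25)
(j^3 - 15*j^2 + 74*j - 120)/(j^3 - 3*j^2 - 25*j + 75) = (j^2 - 10*j + 24)/(j^2 + 2*j - 15)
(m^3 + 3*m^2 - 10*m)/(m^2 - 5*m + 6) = m*(m + 5)/(m - 3)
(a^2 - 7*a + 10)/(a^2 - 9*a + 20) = (a - 2)/(a - 4)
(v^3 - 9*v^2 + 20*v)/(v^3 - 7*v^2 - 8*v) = (-v^2 + 9*v - 20)/(-v^2 + 7*v + 8)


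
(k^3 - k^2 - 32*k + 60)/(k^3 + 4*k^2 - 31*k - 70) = (k^2 + 4*k - 12)/(k^2 + 9*k + 14)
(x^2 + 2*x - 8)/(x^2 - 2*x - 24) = (x - 2)/(x - 6)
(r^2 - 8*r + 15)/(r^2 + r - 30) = (r - 3)/(r + 6)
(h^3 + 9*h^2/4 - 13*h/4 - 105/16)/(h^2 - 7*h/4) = h + 4 + 15/(4*h)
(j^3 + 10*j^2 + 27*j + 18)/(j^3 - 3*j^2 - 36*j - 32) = (j^2 + 9*j + 18)/(j^2 - 4*j - 32)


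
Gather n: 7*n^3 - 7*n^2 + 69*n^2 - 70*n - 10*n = 7*n^3 + 62*n^2 - 80*n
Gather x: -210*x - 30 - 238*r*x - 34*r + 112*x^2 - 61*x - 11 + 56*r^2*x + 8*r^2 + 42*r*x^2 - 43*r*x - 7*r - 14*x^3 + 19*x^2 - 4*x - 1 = 8*r^2 - 41*r - 14*x^3 + x^2*(42*r + 131) + x*(56*r^2 - 281*r - 275) - 42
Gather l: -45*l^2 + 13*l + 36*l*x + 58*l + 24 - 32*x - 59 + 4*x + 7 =-45*l^2 + l*(36*x + 71) - 28*x - 28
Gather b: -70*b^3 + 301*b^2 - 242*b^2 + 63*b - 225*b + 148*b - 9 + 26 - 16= -70*b^3 + 59*b^2 - 14*b + 1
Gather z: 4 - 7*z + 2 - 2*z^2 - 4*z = -2*z^2 - 11*z + 6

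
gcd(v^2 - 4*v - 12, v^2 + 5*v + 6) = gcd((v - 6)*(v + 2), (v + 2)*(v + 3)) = v + 2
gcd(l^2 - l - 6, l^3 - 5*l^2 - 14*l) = l + 2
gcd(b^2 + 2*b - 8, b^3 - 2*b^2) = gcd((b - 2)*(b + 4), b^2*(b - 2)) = b - 2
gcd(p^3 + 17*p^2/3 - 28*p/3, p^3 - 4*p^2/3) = p^2 - 4*p/3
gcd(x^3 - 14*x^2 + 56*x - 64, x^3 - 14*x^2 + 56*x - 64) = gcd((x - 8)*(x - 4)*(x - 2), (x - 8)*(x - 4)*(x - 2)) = x^3 - 14*x^2 + 56*x - 64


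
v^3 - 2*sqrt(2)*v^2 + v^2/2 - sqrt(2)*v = v*(v + 1/2)*(v - 2*sqrt(2))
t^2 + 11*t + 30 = (t + 5)*(t + 6)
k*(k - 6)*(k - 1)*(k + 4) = k^4 - 3*k^3 - 22*k^2 + 24*k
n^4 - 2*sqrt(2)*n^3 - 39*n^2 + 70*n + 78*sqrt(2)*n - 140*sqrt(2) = (n - 5)*(n - 2)*(n + 7)*(n - 2*sqrt(2))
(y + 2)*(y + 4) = y^2 + 6*y + 8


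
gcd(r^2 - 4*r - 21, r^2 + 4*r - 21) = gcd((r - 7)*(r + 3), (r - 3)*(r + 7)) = 1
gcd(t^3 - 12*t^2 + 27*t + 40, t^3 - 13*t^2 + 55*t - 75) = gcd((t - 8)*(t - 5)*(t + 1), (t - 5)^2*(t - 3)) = t - 5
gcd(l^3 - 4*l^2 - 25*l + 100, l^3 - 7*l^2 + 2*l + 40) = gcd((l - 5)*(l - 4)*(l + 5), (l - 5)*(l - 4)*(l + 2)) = l^2 - 9*l + 20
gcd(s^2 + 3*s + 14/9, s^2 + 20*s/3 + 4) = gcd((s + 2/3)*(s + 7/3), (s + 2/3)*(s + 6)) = s + 2/3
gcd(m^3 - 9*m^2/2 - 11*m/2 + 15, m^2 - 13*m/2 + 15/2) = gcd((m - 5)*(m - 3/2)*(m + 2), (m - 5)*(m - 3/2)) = m^2 - 13*m/2 + 15/2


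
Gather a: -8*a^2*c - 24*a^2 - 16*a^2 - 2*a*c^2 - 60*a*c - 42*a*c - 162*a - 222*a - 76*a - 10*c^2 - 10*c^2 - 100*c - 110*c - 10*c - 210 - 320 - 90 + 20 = a^2*(-8*c - 40) + a*(-2*c^2 - 102*c - 460) - 20*c^2 - 220*c - 600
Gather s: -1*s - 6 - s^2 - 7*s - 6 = -s^2 - 8*s - 12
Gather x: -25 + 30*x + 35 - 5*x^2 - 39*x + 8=-5*x^2 - 9*x + 18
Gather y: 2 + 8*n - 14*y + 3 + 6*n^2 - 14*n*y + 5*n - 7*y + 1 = 6*n^2 + 13*n + y*(-14*n - 21) + 6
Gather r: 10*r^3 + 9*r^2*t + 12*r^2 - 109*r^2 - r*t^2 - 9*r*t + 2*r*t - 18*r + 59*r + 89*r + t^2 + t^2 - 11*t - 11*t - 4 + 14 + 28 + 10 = 10*r^3 + r^2*(9*t - 97) + r*(-t^2 - 7*t + 130) + 2*t^2 - 22*t + 48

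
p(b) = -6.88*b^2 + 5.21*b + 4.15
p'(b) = 5.21 - 13.76*b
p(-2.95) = -71.09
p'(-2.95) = 45.80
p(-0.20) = 2.83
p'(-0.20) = 7.96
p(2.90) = -38.60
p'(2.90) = -34.69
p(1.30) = -0.70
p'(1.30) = -12.68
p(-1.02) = -8.32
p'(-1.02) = 19.25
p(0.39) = 5.14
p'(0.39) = -0.16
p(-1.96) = -32.49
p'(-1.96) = 32.18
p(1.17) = 0.83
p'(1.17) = -10.89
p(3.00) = -42.14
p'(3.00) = -36.07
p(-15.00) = -1622.00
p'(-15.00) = 211.61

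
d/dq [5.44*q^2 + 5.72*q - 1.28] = 10.88*q + 5.72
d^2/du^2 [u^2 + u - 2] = 2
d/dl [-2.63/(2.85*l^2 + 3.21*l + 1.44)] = (14.991*l + 8.4423)/(2.85*l^2 + 3.21*l + 1.44)^2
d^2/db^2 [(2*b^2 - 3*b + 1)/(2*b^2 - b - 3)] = 4*(-4*b^3 + 24*b^2 - 30*b + 17)/(8*b^6 - 12*b^5 - 30*b^4 + 35*b^3 + 45*b^2 - 27*b - 27)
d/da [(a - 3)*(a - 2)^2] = (a - 2)*(3*a - 8)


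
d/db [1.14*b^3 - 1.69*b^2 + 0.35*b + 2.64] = 3.42*b^2 - 3.38*b + 0.35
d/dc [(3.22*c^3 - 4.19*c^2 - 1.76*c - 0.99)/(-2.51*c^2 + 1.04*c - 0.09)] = (-8.0822*c^4 + 6.6976*c^3 - 9.6446*c^2 - 4.2156*c + 1.188)/(6.3001*c^4 - 5.2208*c^3 + 1.5334*c^2 - 0.1872*c + 0.0081)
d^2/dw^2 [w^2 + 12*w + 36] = 2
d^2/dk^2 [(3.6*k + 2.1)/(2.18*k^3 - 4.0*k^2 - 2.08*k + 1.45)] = (102.65184*k^5 - 68.5915199999999*k^4 - 145.14432*k^3 + 7.91135999999995*k^2 + 190.2834*k + 64.24608)/(10.360232*k^9 - 57.0288*k^8 + 74.985024*k^7 + 65.49854*k^6 - 147.409344*k^5 - 21.76608*k^4 + 77.135438*k^3 - 6.41016*k^2 - 13.1196*k + 3.048625)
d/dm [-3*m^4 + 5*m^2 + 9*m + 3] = -12*m^3 + 10*m + 9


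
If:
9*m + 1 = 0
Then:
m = -1/9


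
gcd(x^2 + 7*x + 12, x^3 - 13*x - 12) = x + 3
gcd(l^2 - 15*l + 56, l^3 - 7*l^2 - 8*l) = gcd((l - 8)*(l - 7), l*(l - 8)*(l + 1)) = l - 8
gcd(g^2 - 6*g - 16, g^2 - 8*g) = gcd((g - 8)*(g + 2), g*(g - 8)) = g - 8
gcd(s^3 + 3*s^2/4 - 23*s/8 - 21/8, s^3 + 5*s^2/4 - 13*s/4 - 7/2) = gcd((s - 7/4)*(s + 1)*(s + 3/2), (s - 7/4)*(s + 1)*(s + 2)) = s^2 - 3*s/4 - 7/4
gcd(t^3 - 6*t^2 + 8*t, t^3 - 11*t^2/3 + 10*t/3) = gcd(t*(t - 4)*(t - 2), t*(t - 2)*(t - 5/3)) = t^2 - 2*t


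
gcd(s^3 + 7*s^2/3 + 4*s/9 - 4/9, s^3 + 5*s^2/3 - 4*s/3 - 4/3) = s^2 + 8*s/3 + 4/3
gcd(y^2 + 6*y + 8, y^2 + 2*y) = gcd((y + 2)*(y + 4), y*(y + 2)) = y + 2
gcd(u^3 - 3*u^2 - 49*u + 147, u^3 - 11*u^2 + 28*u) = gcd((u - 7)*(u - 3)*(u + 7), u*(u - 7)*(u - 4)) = u - 7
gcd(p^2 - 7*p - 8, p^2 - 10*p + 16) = p - 8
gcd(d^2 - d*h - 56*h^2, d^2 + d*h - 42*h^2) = d + 7*h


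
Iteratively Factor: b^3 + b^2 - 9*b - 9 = (b + 1)*(b^2 - 9) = (b + 1)*(b + 3)*(b - 3)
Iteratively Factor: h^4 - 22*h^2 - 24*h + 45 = (h + 3)*(h^3 - 3*h^2 - 13*h + 15) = (h - 5)*(h + 3)*(h^2 + 2*h - 3) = (h - 5)*(h + 3)^2*(h - 1)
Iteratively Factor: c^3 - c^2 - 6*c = (c)*(c^2 - c - 6) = c*(c - 3)*(c + 2)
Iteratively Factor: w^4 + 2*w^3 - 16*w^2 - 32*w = (w)*(w^3 + 2*w^2 - 16*w - 32) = w*(w + 2)*(w^2 - 16) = w*(w + 2)*(w + 4)*(w - 4)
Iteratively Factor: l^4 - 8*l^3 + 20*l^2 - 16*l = (l - 2)*(l^3 - 6*l^2 + 8*l) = (l - 4)*(l - 2)*(l^2 - 2*l) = (l - 4)*(l - 2)^2*(l)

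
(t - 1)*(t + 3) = t^2 + 2*t - 3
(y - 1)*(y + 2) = y^2 + y - 2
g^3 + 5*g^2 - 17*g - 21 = (g - 3)*(g + 1)*(g + 7)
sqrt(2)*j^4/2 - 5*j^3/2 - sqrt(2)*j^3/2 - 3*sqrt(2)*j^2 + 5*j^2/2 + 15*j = j*(j - 3)*(j - 5*sqrt(2)/2)*(sqrt(2)*j/2 + sqrt(2))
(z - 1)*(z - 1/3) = z^2 - 4*z/3 + 1/3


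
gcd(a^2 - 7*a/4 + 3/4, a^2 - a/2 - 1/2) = a - 1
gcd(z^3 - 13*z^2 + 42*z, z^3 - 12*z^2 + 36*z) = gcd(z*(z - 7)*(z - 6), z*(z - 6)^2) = z^2 - 6*z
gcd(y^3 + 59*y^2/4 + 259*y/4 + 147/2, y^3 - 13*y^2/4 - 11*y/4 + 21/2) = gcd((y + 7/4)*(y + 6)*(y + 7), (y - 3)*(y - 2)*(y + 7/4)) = y + 7/4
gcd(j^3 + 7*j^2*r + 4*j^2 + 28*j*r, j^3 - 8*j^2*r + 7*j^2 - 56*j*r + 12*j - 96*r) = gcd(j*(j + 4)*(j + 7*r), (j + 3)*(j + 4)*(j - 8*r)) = j + 4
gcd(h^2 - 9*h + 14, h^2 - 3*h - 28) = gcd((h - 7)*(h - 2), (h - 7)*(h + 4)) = h - 7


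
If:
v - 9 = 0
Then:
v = 9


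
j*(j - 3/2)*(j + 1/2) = j^3 - j^2 - 3*j/4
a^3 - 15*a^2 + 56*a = a*(a - 8)*(a - 7)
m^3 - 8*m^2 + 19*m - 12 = (m - 4)*(m - 3)*(m - 1)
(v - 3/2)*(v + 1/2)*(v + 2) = v^3 + v^2 - 11*v/4 - 3/2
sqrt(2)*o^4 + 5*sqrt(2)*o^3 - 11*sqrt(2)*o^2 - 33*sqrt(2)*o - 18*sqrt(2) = (o - 3)*(o + 1)*(o + 6)*(sqrt(2)*o + sqrt(2))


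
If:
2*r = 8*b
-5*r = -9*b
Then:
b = 0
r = 0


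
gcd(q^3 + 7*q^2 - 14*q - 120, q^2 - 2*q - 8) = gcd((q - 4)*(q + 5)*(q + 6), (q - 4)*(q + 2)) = q - 4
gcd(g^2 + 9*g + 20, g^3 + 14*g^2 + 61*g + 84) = g + 4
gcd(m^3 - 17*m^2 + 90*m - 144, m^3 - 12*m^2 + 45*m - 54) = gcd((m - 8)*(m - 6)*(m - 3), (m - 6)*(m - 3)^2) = m^2 - 9*m + 18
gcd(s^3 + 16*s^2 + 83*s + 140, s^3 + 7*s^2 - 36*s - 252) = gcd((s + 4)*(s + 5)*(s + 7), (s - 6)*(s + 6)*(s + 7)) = s + 7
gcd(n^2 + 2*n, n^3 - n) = n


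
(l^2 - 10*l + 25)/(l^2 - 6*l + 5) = (l - 5)/(l - 1)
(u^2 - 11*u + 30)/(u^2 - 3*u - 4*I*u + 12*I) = (u^2 - 11*u + 30)/(u^2 - 3*u - 4*I*u + 12*I)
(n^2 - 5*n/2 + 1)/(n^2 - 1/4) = 2*(n - 2)/(2*n + 1)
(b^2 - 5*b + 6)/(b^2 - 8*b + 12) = (b - 3)/(b - 6)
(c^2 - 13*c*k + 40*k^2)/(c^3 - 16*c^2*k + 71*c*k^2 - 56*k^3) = (c - 5*k)/(c^2 - 8*c*k + 7*k^2)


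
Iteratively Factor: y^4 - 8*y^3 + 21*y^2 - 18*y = (y)*(y^3 - 8*y^2 + 21*y - 18) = y*(y - 2)*(y^2 - 6*y + 9) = y*(y - 3)*(y - 2)*(y - 3)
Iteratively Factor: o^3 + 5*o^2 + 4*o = (o + 4)*(o^2 + o) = o*(o + 4)*(o + 1)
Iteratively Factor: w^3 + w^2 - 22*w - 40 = (w - 5)*(w^2 + 6*w + 8) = (w - 5)*(w + 2)*(w + 4)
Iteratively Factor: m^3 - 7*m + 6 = (m + 3)*(m^2 - 3*m + 2) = (m - 2)*(m + 3)*(m - 1)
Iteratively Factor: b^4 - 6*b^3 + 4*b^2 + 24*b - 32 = (b - 2)*(b^3 - 4*b^2 - 4*b + 16) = (b - 4)*(b - 2)*(b^2 - 4) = (b - 4)*(b - 2)*(b + 2)*(b - 2)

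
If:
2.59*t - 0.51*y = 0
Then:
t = 0.196911196911197*y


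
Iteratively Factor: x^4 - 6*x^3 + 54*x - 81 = (x - 3)*(x^3 - 3*x^2 - 9*x + 27) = (x - 3)^2*(x^2 - 9) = (x - 3)^3*(x + 3)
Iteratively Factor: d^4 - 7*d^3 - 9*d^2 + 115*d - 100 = (d - 1)*(d^3 - 6*d^2 - 15*d + 100) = (d - 5)*(d - 1)*(d^2 - d - 20) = (d - 5)^2*(d - 1)*(d + 4)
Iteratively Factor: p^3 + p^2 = (p)*(p^2 + p) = p*(p + 1)*(p)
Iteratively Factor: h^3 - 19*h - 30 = (h - 5)*(h^2 + 5*h + 6) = (h - 5)*(h + 3)*(h + 2)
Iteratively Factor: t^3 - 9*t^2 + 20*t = (t - 5)*(t^2 - 4*t) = t*(t - 5)*(t - 4)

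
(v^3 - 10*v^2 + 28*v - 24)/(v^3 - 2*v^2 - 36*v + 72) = (v - 2)/(v + 6)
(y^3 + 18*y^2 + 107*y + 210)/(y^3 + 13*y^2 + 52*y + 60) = (y + 7)/(y + 2)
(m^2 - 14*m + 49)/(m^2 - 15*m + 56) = (m - 7)/(m - 8)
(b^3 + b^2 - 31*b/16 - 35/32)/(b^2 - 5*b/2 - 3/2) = (b^2 + b/2 - 35/16)/(b - 3)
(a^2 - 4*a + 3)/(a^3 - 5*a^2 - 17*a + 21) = (a - 3)/(a^2 - 4*a - 21)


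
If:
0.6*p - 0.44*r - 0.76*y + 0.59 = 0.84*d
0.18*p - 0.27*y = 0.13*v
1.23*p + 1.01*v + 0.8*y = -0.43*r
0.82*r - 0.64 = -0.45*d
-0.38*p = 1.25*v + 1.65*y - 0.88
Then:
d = 14.51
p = -7.06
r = -7.18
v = 24.86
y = -16.67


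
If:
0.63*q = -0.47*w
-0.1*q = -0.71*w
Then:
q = 0.00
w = 0.00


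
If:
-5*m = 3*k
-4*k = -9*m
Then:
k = 0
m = 0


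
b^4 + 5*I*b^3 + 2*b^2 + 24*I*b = b*(b - 2*I)*(b + 3*I)*(b + 4*I)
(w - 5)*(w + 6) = w^2 + w - 30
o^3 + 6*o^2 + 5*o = o*(o + 1)*(o + 5)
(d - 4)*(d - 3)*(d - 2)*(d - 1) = d^4 - 10*d^3 + 35*d^2 - 50*d + 24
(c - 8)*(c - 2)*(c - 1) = c^3 - 11*c^2 + 26*c - 16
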